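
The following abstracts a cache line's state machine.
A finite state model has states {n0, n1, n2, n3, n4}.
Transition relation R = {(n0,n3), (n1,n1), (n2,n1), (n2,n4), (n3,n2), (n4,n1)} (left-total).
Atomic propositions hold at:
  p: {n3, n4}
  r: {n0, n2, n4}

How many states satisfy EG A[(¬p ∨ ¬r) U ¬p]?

4

Sat(¬p) = {n0, n1, n2}
Sat(¬r) = {n1, n3}
Sat(¬p ∨ ¬r) = {n0, n1, n2, n3}
A[(¬p ∨ ¬r) U ¬p]: least fixpoint, start Z0 = Sat(¬p) = {n0, n1, n2}, add states in Sat(¬p ∨ ¬r) with every successor in Z. Z1 = {n0, n1, n2, n3}; fixed.
Sat(A[(¬p ∨ ¬r) U ¬p]) = {n0, n1, n2, n3}
EG A[(¬p ∨ ¬r) U ¬p]: greatest fixpoint, start Z0 = {n0, n1, n2, n3}, keep only states in Sat with some successor in Z. Already a fixed point.
Sat(EG A[(¬p ∨ ¬r) U ¬p]) = {n0, n1, n2, n3}
|Sat(EG A[(¬p ∨ ¬r) U ¬p])| = |{n0, n1, n2, n3}| = 4.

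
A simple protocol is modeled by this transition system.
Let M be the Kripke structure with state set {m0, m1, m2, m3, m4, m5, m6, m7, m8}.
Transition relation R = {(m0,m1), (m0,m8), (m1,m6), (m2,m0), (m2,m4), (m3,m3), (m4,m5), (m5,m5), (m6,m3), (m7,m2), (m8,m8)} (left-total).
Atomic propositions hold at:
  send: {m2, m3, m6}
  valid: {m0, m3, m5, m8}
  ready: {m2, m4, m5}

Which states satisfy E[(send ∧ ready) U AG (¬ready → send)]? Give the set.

Sat(send ∧ ready) = {m2}
Sat(¬ready) = {m0, m1, m3, m6, m7, m8}
Sat(¬ready → send) = {m2, m3, m4, m5, m6}
AG (¬ready → send): greatest fixpoint, start Z0 = {m2, m3, m4, m5, m6}, keep only states in Sat with every successor in Z. Z1 = {m3, m4, m5, m6}; fixed.
Sat(AG (¬ready → send)) = {m3, m4, m5, m6}
E[(send ∧ ready) U AG (¬ready → send)]: least fixpoint, start Z0 = Sat(AG (¬ready → send)) = {m3, m4, m5, m6}, add states in Sat(send ∧ ready) with some successor in Z. Z1 = {m2, m3, m4, m5, m6}; fixed.
Sat(E[(send ∧ ready) U AG (¬ready → send)]) = {m2, m3, m4, m5, m6}

{m2, m3, m4, m5, m6}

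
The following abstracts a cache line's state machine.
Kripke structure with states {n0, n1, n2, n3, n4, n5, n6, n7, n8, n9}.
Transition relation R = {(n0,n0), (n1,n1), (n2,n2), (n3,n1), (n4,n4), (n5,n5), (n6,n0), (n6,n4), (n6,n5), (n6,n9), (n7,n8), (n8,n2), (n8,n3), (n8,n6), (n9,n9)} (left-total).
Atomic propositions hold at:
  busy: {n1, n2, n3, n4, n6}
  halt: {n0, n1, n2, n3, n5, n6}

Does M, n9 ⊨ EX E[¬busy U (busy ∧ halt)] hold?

No

Sat(¬busy) = {n0, n5, n7, n8, n9}
Sat(busy ∧ halt) = {n1, n2, n3, n6}
E[¬busy U (busy ∧ halt)]: least fixpoint, start Z0 = Sat((busy ∧ halt)) = {n1, n2, n3, n6}, add states in Sat(¬busy) with some successor in Z. Z1 = {n1, n2, n3, n6, n8}; Z2 = {n1, n2, n3, n6, n7, n8}; fixed.
Sat(E[¬busy U (busy ∧ halt)]) = {n1, n2, n3, n6, n7, n8}
Sat(EX E[¬busy U (busy ∧ halt)]) = {s : some successor in {n1, n2, n3, n6, n7, n8}} = {n1, n2, n3, n7, n8}
n9 ∉ Sat(EX E[¬busy U (busy ∧ halt)]) = {n1, n2, n3, n7, n8}, so the formula does not hold at n9.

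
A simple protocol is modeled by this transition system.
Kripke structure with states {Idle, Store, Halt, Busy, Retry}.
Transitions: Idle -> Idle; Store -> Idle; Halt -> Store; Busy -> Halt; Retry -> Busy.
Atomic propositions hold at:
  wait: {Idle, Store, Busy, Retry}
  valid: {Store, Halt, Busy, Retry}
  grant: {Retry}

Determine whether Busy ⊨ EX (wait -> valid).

Sat(wait -> valid) = {Store, Halt, Busy, Retry}
Sat(EX (wait -> valid)) = {s : some successor in {Store, Halt, Busy, Retry}} = {Halt, Busy, Retry}
Busy ∈ Sat(EX (wait -> valid)) = {Halt, Busy, Retry}, so the formula holds at Busy.

Yes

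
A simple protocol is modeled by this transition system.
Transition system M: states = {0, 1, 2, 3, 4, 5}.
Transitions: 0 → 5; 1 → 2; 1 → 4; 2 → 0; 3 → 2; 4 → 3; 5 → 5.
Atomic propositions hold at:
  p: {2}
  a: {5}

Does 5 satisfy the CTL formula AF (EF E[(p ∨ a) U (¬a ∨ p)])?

No

Sat(p ∨ a) = {2, 5}
Sat(¬a) = {0, 1, 2, 3, 4}
Sat(¬a ∨ p) = {0, 1, 2, 3, 4}
E[(p ∨ a) U (¬a ∨ p)]: least fixpoint, start Z0 = Sat((¬a ∨ p)) = {0, 1, 2, 3, 4}, add states in Sat(p ∨ a) with some successor in Z. Already a fixed point.
Sat(E[(p ∨ a) U (¬a ∨ p)]) = {0, 1, 2, 3, 4}
EF E[(p ∨ a) U (¬a ∨ p)]: least fixpoint, start Z0 = {0, 1, 2, 3, 4}, add states with some successor in Z. Already a fixed point.
Sat(EF E[(p ∨ a) U (¬a ∨ p)]) = {0, 1, 2, 3, 4}
AF (EF E[(p ∨ a) U (¬a ∨ p)]): least fixpoint, start Z0 = {0, 1, 2, 3, 4}, add states with every successor in Z. Already a fixed point.
Sat(AF (EF E[(p ∨ a) U (¬a ∨ p)])) = {0, 1, 2, 3, 4}
5 ∉ Sat(AF (EF E[(p ∨ a) U (¬a ∨ p)])) = {0, 1, 2, 3, 4}, so the formula does not hold at 5.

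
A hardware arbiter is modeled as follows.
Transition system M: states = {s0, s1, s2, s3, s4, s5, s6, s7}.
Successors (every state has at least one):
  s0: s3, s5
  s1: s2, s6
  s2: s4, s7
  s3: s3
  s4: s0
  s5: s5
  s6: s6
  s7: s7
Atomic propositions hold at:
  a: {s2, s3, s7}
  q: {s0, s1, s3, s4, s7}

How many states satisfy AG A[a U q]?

2

A[a U q]: least fixpoint, start Z0 = Sat(q) = {s0, s1, s3, s4, s7}, add states in Sat(a) with every successor in Z. Z1 = {s0, s1, s2, s3, s4, s7}; fixed.
Sat(A[a U q]) = {s0, s1, s2, s3, s4, s7}
AG A[a U q]: greatest fixpoint, start Z0 = {s0, s1, s2, s3, s4, s7}, keep only states in Sat with every successor in Z. Z1 = {s2, s3, s4, s7}; Z2 = {s2, s3, s7}; Z3 = {s3, s7}; fixed.
Sat(AG A[a U q]) = {s3, s7}
|Sat(AG A[a U q])| = |{s3, s7}| = 2.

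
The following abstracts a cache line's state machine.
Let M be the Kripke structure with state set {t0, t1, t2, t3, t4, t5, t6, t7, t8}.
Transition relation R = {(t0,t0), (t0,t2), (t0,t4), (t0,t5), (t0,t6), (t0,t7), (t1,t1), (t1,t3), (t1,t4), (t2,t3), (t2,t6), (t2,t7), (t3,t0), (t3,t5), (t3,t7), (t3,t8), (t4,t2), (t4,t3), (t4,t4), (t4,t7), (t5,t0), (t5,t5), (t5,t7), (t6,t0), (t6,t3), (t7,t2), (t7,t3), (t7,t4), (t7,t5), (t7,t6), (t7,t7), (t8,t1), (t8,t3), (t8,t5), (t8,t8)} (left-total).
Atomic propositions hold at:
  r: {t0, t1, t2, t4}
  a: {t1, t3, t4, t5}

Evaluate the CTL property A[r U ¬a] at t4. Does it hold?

Sat(¬a) = {t0, t2, t6, t7, t8}
A[r U ¬a]: least fixpoint, start Z0 = Sat(¬a) = {t0, t2, t6, t7, t8}, add states in Sat(r) with every successor in Z. Already a fixed point.
Sat(A[r U ¬a]) = {t0, t2, t6, t7, t8}
t4 ∉ Sat(A[r U ¬a]) = {t0, t2, t6, t7, t8}, so the formula does not hold at t4.

No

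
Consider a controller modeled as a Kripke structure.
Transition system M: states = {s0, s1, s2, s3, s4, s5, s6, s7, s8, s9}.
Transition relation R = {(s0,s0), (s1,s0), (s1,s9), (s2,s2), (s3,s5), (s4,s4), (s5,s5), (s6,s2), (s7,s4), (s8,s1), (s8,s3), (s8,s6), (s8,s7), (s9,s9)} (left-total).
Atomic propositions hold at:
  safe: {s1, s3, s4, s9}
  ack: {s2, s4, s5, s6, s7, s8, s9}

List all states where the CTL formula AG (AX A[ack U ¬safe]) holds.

{s0, s2, s3, s5, s6}

Sat(¬safe) = {s0, s2, s5, s6, s7, s8}
A[ack U ¬safe]: least fixpoint, start Z0 = Sat(¬safe) = {s0, s2, s5, s6, s7, s8}, add states in Sat(ack) with every successor in Z. Already a fixed point.
Sat(A[ack U ¬safe]) = {s0, s2, s5, s6, s7, s8}
Sat(AX A[ack U ¬safe]) = {s : every successor in {s0, s2, s5, s6, s7, s8}} = {s0, s2, s3, s5, s6}
AG (AX A[ack U ¬safe]): greatest fixpoint, start Z0 = {s0, s2, s3, s5, s6}, keep only states in Sat with every successor in Z. Already a fixed point.
Sat(AG (AX A[ack U ¬safe])) = {s0, s2, s3, s5, s6}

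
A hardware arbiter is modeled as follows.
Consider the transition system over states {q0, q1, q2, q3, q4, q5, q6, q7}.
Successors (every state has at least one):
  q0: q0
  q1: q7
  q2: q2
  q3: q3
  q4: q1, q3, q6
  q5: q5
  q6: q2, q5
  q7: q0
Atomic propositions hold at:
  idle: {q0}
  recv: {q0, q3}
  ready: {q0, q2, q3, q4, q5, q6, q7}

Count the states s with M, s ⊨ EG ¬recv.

4

Sat(¬recv) = {q1, q2, q4, q5, q6, q7}
EG ¬recv: greatest fixpoint, start Z0 = {q1, q2, q4, q5, q6, q7}, keep only states in Sat with some successor in Z. Z1 = {q1, q2, q4, q5, q6}; Z2 = {q2, q4, q5, q6}; fixed.
Sat(EG ¬recv) = {q2, q4, q5, q6}
|Sat(EG ¬recv)| = |{q2, q4, q5, q6}| = 4.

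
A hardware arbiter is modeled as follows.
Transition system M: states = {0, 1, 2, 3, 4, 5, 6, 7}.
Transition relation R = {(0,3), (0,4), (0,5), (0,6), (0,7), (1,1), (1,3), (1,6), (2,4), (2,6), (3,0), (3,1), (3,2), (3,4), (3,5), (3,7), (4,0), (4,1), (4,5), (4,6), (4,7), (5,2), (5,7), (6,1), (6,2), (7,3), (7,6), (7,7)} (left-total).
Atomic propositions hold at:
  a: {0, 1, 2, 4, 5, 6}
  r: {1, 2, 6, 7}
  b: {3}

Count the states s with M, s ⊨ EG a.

6

EG a: greatest fixpoint, start Z0 = {0, 1, 2, 4, 5, 6}, keep only states in Sat with some successor in Z. Already a fixed point.
Sat(EG a) = {0, 1, 2, 4, 5, 6}
|Sat(EG a)| = |{0, 1, 2, 4, 5, 6}| = 6.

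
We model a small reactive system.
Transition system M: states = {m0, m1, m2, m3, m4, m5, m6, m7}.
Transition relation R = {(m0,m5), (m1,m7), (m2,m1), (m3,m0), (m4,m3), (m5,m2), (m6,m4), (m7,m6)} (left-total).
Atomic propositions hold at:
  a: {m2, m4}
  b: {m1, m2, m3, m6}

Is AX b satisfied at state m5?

Yes

Sat(AX b) = {s : every successor in {m1, m2, m3, m6}} = {m2, m4, m5, m7}
m5 ∈ Sat(AX b) = {m2, m4, m5, m7}, so the formula holds at m5.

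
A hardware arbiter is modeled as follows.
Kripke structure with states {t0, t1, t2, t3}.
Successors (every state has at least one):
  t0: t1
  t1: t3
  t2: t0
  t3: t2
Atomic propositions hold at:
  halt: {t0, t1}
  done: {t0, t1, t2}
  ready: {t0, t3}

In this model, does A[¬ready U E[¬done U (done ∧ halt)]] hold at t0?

Yes

Sat(¬ready) = {t1, t2}
Sat(¬done) = {t3}
Sat(done ∧ halt) = {t0, t1}
E[¬done U (done ∧ halt)]: least fixpoint, start Z0 = Sat((done ∧ halt)) = {t0, t1}, add states in Sat(¬done) with some successor in Z. Already a fixed point.
Sat(E[¬done U (done ∧ halt)]) = {t0, t1}
A[¬ready U E[¬done U (done ∧ halt)]]: least fixpoint, start Z0 = Sat(E[¬done U (done ∧ halt)]) = {t0, t1}, add states in Sat(¬ready) with every successor in Z. Z1 = {t0, t1, t2}; fixed.
Sat(A[¬ready U E[¬done U (done ∧ halt)]]) = {t0, t1, t2}
t0 ∈ Sat(A[¬ready U E[¬done U (done ∧ halt)]]) = {t0, t1, t2}, so the formula holds at t0.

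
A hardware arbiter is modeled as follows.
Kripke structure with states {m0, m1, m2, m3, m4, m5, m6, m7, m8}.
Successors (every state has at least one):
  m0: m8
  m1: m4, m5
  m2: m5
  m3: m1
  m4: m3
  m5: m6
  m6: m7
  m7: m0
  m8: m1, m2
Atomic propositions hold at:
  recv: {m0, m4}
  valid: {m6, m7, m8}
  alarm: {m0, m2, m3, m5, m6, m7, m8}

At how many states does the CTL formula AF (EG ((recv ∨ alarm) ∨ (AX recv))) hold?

6

Sat(recv ∨ alarm) = {m0, m2, m3, m4, m5, m6, m7, m8}
Sat(AX recv) = {s : every successor in {m0, m4}} = {m7}
Sat((recv ∨ alarm) ∨ (AX recv)) = {m0, m2, m3, m4, m5, m6, m7, m8}
EG ((recv ∨ alarm) ∨ (AX recv)): greatest fixpoint, start Z0 = {m0, m2, m3, m4, m5, m6, m7, m8}, keep only states in Sat with some successor in Z. Z1 = {m0, m2, m4, m5, m6, m7, m8}; Z2 = {m0, m2, m5, m6, m7, m8}; fixed.
Sat(EG ((recv ∨ alarm) ∨ (AX recv))) = {m0, m2, m5, m6, m7, m8}
AF (EG ((recv ∨ alarm) ∨ (AX recv))): least fixpoint, start Z0 = {m0, m2, m5, m6, m7, m8}, add states with every successor in Z. Already a fixed point.
Sat(AF (EG ((recv ∨ alarm) ∨ (AX recv)))) = {m0, m2, m5, m6, m7, m8}
|Sat(AF (EG ((recv ∨ alarm) ∨ (AX recv))))| = |{m0, m2, m5, m6, m7, m8}| = 6.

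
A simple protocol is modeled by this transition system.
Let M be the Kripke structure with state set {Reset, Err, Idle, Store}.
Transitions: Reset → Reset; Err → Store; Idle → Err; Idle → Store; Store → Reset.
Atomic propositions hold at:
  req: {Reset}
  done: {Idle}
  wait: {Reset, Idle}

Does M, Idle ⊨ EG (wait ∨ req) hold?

No

Sat(wait ∨ req) = {Reset, Idle}
EG (wait ∨ req): greatest fixpoint, start Z0 = {Reset, Idle}, keep only states in Sat with some successor in Z. Z1 = {Reset}; fixed.
Sat(EG (wait ∨ req)) = {Reset}
Idle ∉ Sat(EG (wait ∨ req)) = {Reset}, so the formula does not hold at Idle.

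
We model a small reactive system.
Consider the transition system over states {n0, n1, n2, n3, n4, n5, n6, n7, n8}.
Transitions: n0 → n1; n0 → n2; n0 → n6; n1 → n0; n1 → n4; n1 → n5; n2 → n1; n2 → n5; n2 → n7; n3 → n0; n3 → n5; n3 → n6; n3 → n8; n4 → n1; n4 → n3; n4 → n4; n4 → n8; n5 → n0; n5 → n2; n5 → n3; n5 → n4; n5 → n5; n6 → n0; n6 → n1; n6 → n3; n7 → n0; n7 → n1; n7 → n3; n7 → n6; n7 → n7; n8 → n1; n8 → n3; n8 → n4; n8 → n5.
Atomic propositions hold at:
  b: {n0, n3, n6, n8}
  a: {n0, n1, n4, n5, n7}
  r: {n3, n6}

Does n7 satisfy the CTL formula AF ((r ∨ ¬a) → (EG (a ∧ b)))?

Sat(¬a) = {n2, n3, n6, n8}
Sat(r ∨ ¬a) = {n2, n3, n6, n8}
Sat(a ∧ b) = {n0}
EG (a ∧ b): greatest fixpoint, start Z0 = {n0}, keep only states in Sat with some successor in Z. Z1 = ∅; fixed.
Sat(EG (a ∧ b)) = ∅
Sat((r ∨ ¬a) → (EG (a ∧ b))) = {n0, n1, n4, n5, n7}
AF ((r ∨ ¬a) → (EG (a ∧ b))): least fixpoint, start Z0 = {n0, n1, n4, n5, n7}, add states with every successor in Z. Z1 = {n0, n1, n2, n4, n5, n7}; fixed.
Sat(AF ((r ∨ ¬a) → (EG (a ∧ b)))) = {n0, n1, n2, n4, n5, n7}
n7 ∈ Sat(AF ((r ∨ ¬a) → (EG (a ∧ b)))) = {n0, n1, n2, n4, n5, n7}, so the formula holds at n7.

Yes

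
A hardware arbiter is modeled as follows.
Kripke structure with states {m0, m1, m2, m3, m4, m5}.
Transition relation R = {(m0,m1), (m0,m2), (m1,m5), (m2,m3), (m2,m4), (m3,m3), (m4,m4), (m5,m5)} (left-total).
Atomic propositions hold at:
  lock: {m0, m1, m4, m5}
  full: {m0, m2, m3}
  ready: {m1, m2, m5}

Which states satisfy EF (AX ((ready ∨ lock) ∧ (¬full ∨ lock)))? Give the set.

{m0, m1, m2, m4, m5}

Sat(ready ∨ lock) = {m0, m1, m2, m4, m5}
Sat(¬full) = {m1, m4, m5}
Sat(¬full ∨ lock) = {m0, m1, m4, m5}
Sat((ready ∨ lock) ∧ (¬full ∨ lock)) = {m0, m1, m4, m5}
Sat(AX ((ready ∨ lock) ∧ (¬full ∨ lock))) = {s : every successor in {m0, m1, m4, m5}} = {m1, m4, m5}
EF (AX ((ready ∨ lock) ∧ (¬full ∨ lock))): least fixpoint, start Z0 = {m1, m4, m5}, add states with some successor in Z. Z1 = {m0, m1, m2, m4, m5}; fixed.
Sat(EF (AX ((ready ∨ lock) ∧ (¬full ∨ lock)))) = {m0, m1, m2, m4, m5}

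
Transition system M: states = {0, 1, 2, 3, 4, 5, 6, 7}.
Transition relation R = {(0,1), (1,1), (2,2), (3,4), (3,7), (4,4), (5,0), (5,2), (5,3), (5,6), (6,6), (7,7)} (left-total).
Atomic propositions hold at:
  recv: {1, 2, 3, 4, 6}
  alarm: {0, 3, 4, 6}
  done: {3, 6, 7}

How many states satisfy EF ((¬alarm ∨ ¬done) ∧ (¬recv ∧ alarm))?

Sat(¬alarm) = {1, 2, 5, 7}
Sat(¬done) = {0, 1, 2, 4, 5}
Sat(¬alarm ∨ ¬done) = {0, 1, 2, 4, 5, 7}
Sat(¬recv) = {0, 5, 7}
Sat(¬recv ∧ alarm) = {0}
Sat((¬alarm ∨ ¬done) ∧ (¬recv ∧ alarm)) = {0}
EF ((¬alarm ∨ ¬done) ∧ (¬recv ∧ alarm)): least fixpoint, start Z0 = {0}, add states with some successor in Z. Z1 = {0, 5}; fixed.
Sat(EF ((¬alarm ∨ ¬done) ∧ (¬recv ∧ alarm))) = {0, 5}
|Sat(EF ((¬alarm ∨ ¬done) ∧ (¬recv ∧ alarm)))| = |{0, 5}| = 2.

2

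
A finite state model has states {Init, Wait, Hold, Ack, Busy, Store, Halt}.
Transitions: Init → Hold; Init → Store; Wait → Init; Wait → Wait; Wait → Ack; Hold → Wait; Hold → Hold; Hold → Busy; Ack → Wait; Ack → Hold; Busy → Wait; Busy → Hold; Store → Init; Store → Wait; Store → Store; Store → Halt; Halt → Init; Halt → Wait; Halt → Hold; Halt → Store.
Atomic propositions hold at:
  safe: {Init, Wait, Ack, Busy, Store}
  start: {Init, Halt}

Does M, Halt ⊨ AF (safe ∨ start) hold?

Yes

Sat(safe ∨ start) = {Init, Wait, Ack, Busy, Store, Halt}
AF (safe ∨ start): least fixpoint, start Z0 = {Init, Wait, Ack, Busy, Store, Halt}, add states with every successor in Z. Already a fixed point.
Sat(AF (safe ∨ start)) = {Init, Wait, Ack, Busy, Store, Halt}
Halt ∈ Sat(AF (safe ∨ start)) = {Init, Wait, Ack, Busy, Store, Halt}, so the formula holds at Halt.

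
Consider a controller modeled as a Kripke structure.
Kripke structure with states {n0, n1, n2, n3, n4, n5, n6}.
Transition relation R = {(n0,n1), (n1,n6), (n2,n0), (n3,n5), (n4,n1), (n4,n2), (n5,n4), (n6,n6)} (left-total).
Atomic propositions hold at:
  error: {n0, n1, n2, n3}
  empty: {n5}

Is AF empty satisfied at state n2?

AF empty: least fixpoint, start Z0 = {n5}, add states with every successor in Z. Z1 = {n3, n5}; fixed.
Sat(AF empty) = {n3, n5}
n2 ∉ Sat(AF empty) = {n3, n5}, so the formula does not hold at n2.

No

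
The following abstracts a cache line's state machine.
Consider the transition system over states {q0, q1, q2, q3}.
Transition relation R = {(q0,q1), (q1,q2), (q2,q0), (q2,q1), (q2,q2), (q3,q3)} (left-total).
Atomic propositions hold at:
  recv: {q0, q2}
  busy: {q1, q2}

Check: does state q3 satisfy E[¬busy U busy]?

No

Sat(¬busy) = {q0, q3}
E[¬busy U busy]: least fixpoint, start Z0 = Sat(busy) = {q1, q2}, add states in Sat(¬busy) with some successor in Z. Z1 = {q0, q1, q2}; fixed.
Sat(E[¬busy U busy]) = {q0, q1, q2}
q3 ∉ Sat(E[¬busy U busy]) = {q0, q1, q2}, so the formula does not hold at q3.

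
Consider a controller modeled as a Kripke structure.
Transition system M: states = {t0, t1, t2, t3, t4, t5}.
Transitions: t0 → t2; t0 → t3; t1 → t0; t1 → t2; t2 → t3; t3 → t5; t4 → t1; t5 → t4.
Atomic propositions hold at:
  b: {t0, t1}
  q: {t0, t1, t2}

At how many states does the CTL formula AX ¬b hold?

Sat(¬b) = {t2, t3, t4, t5}
Sat(AX ¬b) = {s : every successor in {t2, t3, t4, t5}} = {t0, t2, t3, t5}
|Sat(AX ¬b)| = |{t0, t2, t3, t5}| = 4.

4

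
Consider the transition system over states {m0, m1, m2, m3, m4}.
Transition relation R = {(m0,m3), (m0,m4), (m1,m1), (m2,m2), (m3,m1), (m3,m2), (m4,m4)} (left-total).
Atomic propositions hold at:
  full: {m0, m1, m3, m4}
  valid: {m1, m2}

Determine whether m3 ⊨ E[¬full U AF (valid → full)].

Sat(¬full) = {m2}
Sat(valid → full) = {m0, m1, m3, m4}
AF (valid → full): least fixpoint, start Z0 = {m0, m1, m3, m4}, add states with every successor in Z. Already a fixed point.
Sat(AF (valid → full)) = {m0, m1, m3, m4}
E[¬full U AF (valid → full)]: least fixpoint, start Z0 = Sat(AF (valid → full)) = {m0, m1, m3, m4}, add states in Sat(¬full) with some successor in Z. Already a fixed point.
Sat(E[¬full U AF (valid → full)]) = {m0, m1, m3, m4}
m3 ∈ Sat(E[¬full U AF (valid → full)]) = {m0, m1, m3, m4}, so the formula holds at m3.

Yes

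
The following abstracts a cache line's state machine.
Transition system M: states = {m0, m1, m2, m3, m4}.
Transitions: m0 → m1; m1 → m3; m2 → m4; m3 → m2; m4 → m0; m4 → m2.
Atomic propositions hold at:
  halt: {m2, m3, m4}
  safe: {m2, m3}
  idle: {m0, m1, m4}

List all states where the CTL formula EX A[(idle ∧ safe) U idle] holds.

Sat(idle ∧ safe) = ∅
A[(idle ∧ safe) U idle]: least fixpoint, start Z0 = Sat(idle) = {m0, m1, m4}, add states in Sat(idle ∧ safe) with every successor in Z. Already a fixed point.
Sat(A[(idle ∧ safe) U idle]) = {m0, m1, m4}
Sat(EX A[(idle ∧ safe) U idle]) = {s : some successor in {m0, m1, m4}} = {m0, m2, m4}

{m0, m2, m4}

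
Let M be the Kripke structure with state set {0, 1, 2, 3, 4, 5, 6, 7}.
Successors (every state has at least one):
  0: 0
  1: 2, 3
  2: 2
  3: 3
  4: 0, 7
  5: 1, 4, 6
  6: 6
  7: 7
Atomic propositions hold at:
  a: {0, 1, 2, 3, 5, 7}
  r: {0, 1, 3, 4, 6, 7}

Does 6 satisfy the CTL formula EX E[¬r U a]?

No

Sat(¬r) = {2, 5}
E[¬r U a]: least fixpoint, start Z0 = Sat(a) = {0, 1, 2, 3, 5, 7}, add states in Sat(¬r) with some successor in Z. Already a fixed point.
Sat(E[¬r U a]) = {0, 1, 2, 3, 5, 7}
Sat(EX E[¬r U a]) = {s : some successor in {0, 1, 2, 3, 5, 7}} = {0, 1, 2, 3, 4, 5, 7}
6 ∉ Sat(EX E[¬r U a]) = {0, 1, 2, 3, 4, 5, 7}, so the formula does not hold at 6.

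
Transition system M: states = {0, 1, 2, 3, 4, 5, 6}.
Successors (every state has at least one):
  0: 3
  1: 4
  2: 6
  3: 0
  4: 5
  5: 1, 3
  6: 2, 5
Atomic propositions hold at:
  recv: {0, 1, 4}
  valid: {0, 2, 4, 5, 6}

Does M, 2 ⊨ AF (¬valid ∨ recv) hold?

Sat(¬valid) = {1, 3}
Sat(¬valid ∨ recv) = {0, 1, 3, 4}
AF (¬valid ∨ recv): least fixpoint, start Z0 = {0, 1, 3, 4}, add states with every successor in Z. Z1 = {0, 1, 3, 4, 5}; fixed.
Sat(AF (¬valid ∨ recv)) = {0, 1, 3, 4, 5}
2 ∉ Sat(AF (¬valid ∨ recv)) = {0, 1, 3, 4, 5}, so the formula does not hold at 2.

No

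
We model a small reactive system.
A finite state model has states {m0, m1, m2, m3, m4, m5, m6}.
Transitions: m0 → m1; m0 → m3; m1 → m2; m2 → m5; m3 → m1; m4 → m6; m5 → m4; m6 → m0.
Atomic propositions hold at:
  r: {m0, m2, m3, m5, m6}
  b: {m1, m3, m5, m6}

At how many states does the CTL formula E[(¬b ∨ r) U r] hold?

Sat(¬b) = {m0, m2, m4}
Sat(¬b ∨ r) = {m0, m2, m3, m4, m5, m6}
E[(¬b ∨ r) U r]: least fixpoint, start Z0 = Sat(r) = {m0, m2, m3, m5, m6}, add states in Sat(¬b ∨ r) with some successor in Z. Z1 = {m0, m2, m3, m4, m5, m6}; fixed.
Sat(E[(¬b ∨ r) U r]) = {m0, m2, m3, m4, m5, m6}
|Sat(E[(¬b ∨ r) U r])| = |{m0, m2, m3, m4, m5, m6}| = 6.

6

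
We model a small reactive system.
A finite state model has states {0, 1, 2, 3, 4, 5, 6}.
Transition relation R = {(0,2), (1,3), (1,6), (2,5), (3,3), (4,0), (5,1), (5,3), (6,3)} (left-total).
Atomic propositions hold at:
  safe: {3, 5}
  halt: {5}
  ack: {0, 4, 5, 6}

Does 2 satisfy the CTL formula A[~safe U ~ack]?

Yes

Sat(~safe) = {0, 1, 2, 4, 6}
Sat(~ack) = {1, 2, 3}
A[~safe U ~ack]: least fixpoint, start Z0 = Sat(~ack) = {1, 2, 3}, add states in Sat(~safe) with every successor in Z. Z1 = {0, 1, 2, 3, 6}; Z2 = {0, 1, 2, 3, 4, 6}; fixed.
Sat(A[~safe U ~ack]) = {0, 1, 2, 3, 4, 6}
2 ∈ Sat(A[~safe U ~ack]) = {0, 1, 2, 3, 4, 6}, so the formula holds at 2.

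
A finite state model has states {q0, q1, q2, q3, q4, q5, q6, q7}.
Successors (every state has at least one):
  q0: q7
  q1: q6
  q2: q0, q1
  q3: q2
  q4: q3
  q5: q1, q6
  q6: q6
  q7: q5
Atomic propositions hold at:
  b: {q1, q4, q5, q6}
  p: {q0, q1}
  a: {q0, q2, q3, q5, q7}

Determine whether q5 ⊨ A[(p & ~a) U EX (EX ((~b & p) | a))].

No

Sat(~a) = {q1, q4, q6}
Sat(p & ~a) = {q1}
Sat(~b) = {q0, q2, q3, q7}
Sat(~b & p) = {q0}
Sat((~b & p) | a) = {q0, q2, q3, q5, q7}
Sat(EX ((~b & p) | a)) = {s : some successor in {q0, q2, q3, q5, q7}} = {q0, q2, q3, q4, q7}
Sat(EX (EX ((~b & p) | a))) = {s : some successor in {q0, q2, q3, q4, q7}} = {q0, q2, q3, q4}
A[(p & ~a) U EX (EX ((~b & p) | a))]: least fixpoint, start Z0 = Sat(EX (EX ((~b & p) | a))) = {q0, q2, q3, q4}, add states in Sat(p & ~a) with every successor in Z. Already a fixed point.
Sat(A[(p & ~a) U EX (EX ((~b & p) | a))]) = {q0, q2, q3, q4}
q5 ∉ Sat(A[(p & ~a) U EX (EX ((~b & p) | a))]) = {q0, q2, q3, q4}, so the formula does not hold at q5.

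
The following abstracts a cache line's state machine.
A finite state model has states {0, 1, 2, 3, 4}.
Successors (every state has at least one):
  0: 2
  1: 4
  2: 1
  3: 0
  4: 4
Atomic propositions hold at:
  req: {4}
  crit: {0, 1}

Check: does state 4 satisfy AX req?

Sat(AX req) = {s : every successor in {4}} = {1, 4}
4 ∈ Sat(AX req) = {1, 4}, so the formula holds at 4.

Yes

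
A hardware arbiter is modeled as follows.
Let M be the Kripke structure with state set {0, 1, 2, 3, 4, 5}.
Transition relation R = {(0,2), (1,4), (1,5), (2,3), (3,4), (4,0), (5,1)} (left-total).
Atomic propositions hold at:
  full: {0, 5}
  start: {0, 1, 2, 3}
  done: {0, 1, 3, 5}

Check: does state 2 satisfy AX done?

Sat(AX done) = {s : every successor in {0, 1, 3, 5}} = {2, 4, 5}
2 ∈ Sat(AX done) = {2, 4, 5}, so the formula holds at 2.

Yes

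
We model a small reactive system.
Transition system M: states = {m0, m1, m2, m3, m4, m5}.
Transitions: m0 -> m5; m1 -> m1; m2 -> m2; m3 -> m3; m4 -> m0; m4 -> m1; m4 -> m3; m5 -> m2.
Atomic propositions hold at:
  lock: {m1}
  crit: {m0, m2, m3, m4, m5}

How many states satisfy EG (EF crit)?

5

EF crit: least fixpoint, start Z0 = {m0, m2, m3, m4, m5}, add states with some successor in Z. Already a fixed point.
Sat(EF crit) = {m0, m2, m3, m4, m5}
EG (EF crit): greatest fixpoint, start Z0 = {m0, m2, m3, m4, m5}, keep only states in Sat with some successor in Z. Already a fixed point.
Sat(EG (EF crit)) = {m0, m2, m3, m4, m5}
|Sat(EG (EF crit))| = |{m0, m2, m3, m4, m5}| = 5.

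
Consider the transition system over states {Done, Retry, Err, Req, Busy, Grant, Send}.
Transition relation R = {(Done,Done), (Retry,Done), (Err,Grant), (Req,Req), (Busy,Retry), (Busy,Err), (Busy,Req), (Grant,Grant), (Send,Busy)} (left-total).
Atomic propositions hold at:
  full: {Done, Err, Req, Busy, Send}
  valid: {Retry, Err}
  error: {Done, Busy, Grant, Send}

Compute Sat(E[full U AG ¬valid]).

{Done, Err, Req, Busy, Grant, Send}

Sat(¬valid) = {Done, Req, Busy, Grant, Send}
AG ¬valid: greatest fixpoint, start Z0 = {Done, Req, Busy, Grant, Send}, keep only states in Sat with every successor in Z. Z1 = {Done, Req, Grant, Send}; Z2 = {Done, Req, Grant}; fixed.
Sat(AG ¬valid) = {Done, Req, Grant}
E[full U AG ¬valid]: least fixpoint, start Z0 = Sat(AG ¬valid) = {Done, Req, Grant}, add states in Sat(full) with some successor in Z. Z1 = {Done, Err, Req, Busy, Grant}; Z2 = {Done, Err, Req, Busy, Grant, Send}; fixed.
Sat(E[full U AG ¬valid]) = {Done, Err, Req, Busy, Grant, Send}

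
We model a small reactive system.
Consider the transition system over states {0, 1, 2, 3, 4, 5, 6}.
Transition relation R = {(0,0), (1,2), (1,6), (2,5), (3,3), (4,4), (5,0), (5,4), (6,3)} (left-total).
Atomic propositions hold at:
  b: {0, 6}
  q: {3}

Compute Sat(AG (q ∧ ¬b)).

Sat(¬b) = {1, 2, 3, 4, 5}
Sat(q ∧ ¬b) = {3}
AG (q ∧ ¬b): greatest fixpoint, start Z0 = {3}, keep only states in Sat with every successor in Z. Already a fixed point.
Sat(AG (q ∧ ¬b)) = {3}

{3}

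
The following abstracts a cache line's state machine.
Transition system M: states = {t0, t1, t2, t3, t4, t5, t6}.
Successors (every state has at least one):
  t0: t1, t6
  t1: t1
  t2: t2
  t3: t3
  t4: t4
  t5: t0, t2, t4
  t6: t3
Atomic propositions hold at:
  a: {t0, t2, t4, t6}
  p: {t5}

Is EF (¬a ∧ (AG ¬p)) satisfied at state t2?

No

Sat(¬a) = {t1, t3, t5}
Sat(¬p) = {t0, t1, t2, t3, t4, t6}
AG ¬p: greatest fixpoint, start Z0 = {t0, t1, t2, t3, t4, t6}, keep only states in Sat with every successor in Z. Already a fixed point.
Sat(AG ¬p) = {t0, t1, t2, t3, t4, t6}
Sat(¬a ∧ (AG ¬p)) = {t1, t3}
EF (¬a ∧ (AG ¬p)): least fixpoint, start Z0 = {t1, t3}, add states with some successor in Z. Z1 = {t0, t1, t3, t6}; Z2 = {t0, t1, t3, t5, t6}; fixed.
Sat(EF (¬a ∧ (AG ¬p))) = {t0, t1, t3, t5, t6}
t2 ∉ Sat(EF (¬a ∧ (AG ¬p))) = {t0, t1, t3, t5, t6}, so the formula does not hold at t2.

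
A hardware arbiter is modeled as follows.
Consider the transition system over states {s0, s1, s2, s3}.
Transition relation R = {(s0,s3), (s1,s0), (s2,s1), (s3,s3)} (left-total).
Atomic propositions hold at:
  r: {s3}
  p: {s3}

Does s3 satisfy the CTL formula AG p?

AG p: greatest fixpoint, start Z0 = {s3}, keep only states in Sat with every successor in Z. Already a fixed point.
Sat(AG p) = {s3}
s3 ∈ Sat(AG p) = {s3}, so the formula holds at s3.

Yes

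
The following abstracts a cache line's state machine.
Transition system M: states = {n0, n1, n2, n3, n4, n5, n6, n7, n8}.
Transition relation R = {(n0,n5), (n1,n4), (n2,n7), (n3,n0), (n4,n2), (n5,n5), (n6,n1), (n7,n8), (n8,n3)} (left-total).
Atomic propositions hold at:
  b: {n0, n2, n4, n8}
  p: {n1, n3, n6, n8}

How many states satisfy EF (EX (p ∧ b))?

Sat(p ∧ b) = {n8}
Sat(EX (p ∧ b)) = {s : some successor in {n8}} = {n7}
EF (EX (p ∧ b)): least fixpoint, start Z0 = {n7}, add states with some successor in Z. Z1 = {n2, n7}; Z2 = {n2, n4, n7}; Z3 = {n1, n2, n4, n7}; Z4 = {n1, n2, n4, n6, n7}; fixed.
Sat(EF (EX (p ∧ b))) = {n1, n2, n4, n6, n7}
|Sat(EF (EX (p ∧ b)))| = |{n1, n2, n4, n6, n7}| = 5.

5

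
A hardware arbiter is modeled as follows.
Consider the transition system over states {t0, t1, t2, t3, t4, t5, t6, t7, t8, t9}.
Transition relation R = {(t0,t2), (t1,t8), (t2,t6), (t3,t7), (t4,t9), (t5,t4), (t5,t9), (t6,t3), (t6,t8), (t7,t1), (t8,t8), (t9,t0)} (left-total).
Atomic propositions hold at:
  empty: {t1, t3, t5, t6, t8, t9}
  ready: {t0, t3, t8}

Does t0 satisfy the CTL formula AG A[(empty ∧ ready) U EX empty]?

No

Sat(empty ∧ ready) = {t3, t8}
Sat(EX empty) = {s : some successor in {t1, t3, t5, t6, t8, t9}} = {t1, t2, t4, t5, t6, t7, t8}
A[(empty ∧ ready) U EX empty]: least fixpoint, start Z0 = Sat(EX empty) = {t1, t2, t4, t5, t6, t7, t8}, add states in Sat(empty ∧ ready) with every successor in Z. Z1 = {t1, t2, t3, t4, t5, t6, t7, t8}; fixed.
Sat(A[(empty ∧ ready) U EX empty]) = {t1, t2, t3, t4, t5, t6, t7, t8}
AG A[(empty ∧ ready) U EX empty]: greatest fixpoint, start Z0 = {t1, t2, t3, t4, t5, t6, t7, t8}, keep only states in Sat with every successor in Z. Z1 = {t1, t2, t3, t6, t7, t8}; fixed.
Sat(AG A[(empty ∧ ready) U EX empty]) = {t1, t2, t3, t6, t7, t8}
t0 ∉ Sat(AG A[(empty ∧ ready) U EX empty]) = {t1, t2, t3, t6, t7, t8}, so the formula does not hold at t0.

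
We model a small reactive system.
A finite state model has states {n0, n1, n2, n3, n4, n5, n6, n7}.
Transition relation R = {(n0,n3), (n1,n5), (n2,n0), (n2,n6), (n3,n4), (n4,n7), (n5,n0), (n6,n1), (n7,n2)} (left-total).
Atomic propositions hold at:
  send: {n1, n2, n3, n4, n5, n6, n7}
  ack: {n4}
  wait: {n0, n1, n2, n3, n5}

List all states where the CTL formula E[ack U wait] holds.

E[ack U wait]: least fixpoint, start Z0 = Sat(wait) = {n0, n1, n2, n3, n5}, add states in Sat(ack) with some successor in Z. Already a fixed point.
Sat(E[ack U wait]) = {n0, n1, n2, n3, n5}

{n0, n1, n2, n3, n5}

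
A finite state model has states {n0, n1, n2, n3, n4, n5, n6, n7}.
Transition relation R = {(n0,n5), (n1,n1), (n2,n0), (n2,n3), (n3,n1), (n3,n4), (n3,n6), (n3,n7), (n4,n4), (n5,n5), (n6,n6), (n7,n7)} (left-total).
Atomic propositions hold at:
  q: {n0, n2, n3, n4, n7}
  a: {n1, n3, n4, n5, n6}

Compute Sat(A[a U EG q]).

EG q: greatest fixpoint, start Z0 = {n0, n2, n3, n4, n7}, keep only states in Sat with some successor in Z. Z1 = {n2, n3, n4, n7}; fixed.
Sat(EG q) = {n2, n3, n4, n7}
A[a U EG q]: least fixpoint, start Z0 = Sat(EG q) = {n2, n3, n4, n7}, add states in Sat(a) with every successor in Z. Already a fixed point.
Sat(A[a U EG q]) = {n2, n3, n4, n7}

{n2, n3, n4, n7}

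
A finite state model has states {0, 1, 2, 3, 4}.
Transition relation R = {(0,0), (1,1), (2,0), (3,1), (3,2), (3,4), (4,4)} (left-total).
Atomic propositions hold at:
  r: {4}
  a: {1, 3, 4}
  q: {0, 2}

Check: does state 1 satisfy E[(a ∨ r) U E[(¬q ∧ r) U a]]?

Sat(a ∨ r) = {1, 3, 4}
Sat(¬q) = {1, 3, 4}
Sat(¬q ∧ r) = {4}
E[(¬q ∧ r) U a]: least fixpoint, start Z0 = Sat(a) = {1, 3, 4}, add states in Sat(¬q ∧ r) with some successor in Z. Already a fixed point.
Sat(E[(¬q ∧ r) U a]) = {1, 3, 4}
E[(a ∨ r) U E[(¬q ∧ r) U a]]: least fixpoint, start Z0 = Sat(E[(¬q ∧ r) U a]) = {1, 3, 4}, add states in Sat(a ∨ r) with some successor in Z. Already a fixed point.
Sat(E[(a ∨ r) U E[(¬q ∧ r) U a]]) = {1, 3, 4}
1 ∈ Sat(E[(a ∨ r) U E[(¬q ∧ r) U a]]) = {1, 3, 4}, so the formula holds at 1.

Yes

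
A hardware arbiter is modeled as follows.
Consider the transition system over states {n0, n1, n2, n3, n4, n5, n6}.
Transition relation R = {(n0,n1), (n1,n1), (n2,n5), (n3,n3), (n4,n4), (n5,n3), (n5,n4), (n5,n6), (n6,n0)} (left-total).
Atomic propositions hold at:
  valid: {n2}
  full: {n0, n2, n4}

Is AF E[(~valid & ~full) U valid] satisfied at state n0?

No

Sat(~valid) = {n0, n1, n3, n4, n5, n6}
Sat(~full) = {n1, n3, n5, n6}
Sat(~valid & ~full) = {n1, n3, n5, n6}
E[(~valid & ~full) U valid]: least fixpoint, start Z0 = Sat(valid) = {n2}, add states in Sat(~valid & ~full) with some successor in Z. Already a fixed point.
Sat(E[(~valid & ~full) U valid]) = {n2}
AF E[(~valid & ~full) U valid]: least fixpoint, start Z0 = {n2}, add states with every successor in Z. Already a fixed point.
Sat(AF E[(~valid & ~full) U valid]) = {n2}
n0 ∉ Sat(AF E[(~valid & ~full) U valid]) = {n2}, so the formula does not hold at n0.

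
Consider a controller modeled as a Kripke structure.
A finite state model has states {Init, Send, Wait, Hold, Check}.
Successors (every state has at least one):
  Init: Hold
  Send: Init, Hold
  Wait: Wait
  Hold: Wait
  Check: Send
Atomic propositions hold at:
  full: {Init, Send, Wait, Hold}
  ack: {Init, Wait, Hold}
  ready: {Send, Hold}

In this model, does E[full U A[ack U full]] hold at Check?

No

A[ack U full]: least fixpoint, start Z0 = Sat(full) = {Init, Send, Wait, Hold}, add states in Sat(ack) with every successor in Z. Already a fixed point.
Sat(A[ack U full]) = {Init, Send, Wait, Hold}
E[full U A[ack U full]]: least fixpoint, start Z0 = Sat(A[ack U full]) = {Init, Send, Wait, Hold}, add states in Sat(full) with some successor in Z. Already a fixed point.
Sat(E[full U A[ack U full]]) = {Init, Send, Wait, Hold}
Check ∉ Sat(E[full U A[ack U full]]) = {Init, Send, Wait, Hold}, so the formula does not hold at Check.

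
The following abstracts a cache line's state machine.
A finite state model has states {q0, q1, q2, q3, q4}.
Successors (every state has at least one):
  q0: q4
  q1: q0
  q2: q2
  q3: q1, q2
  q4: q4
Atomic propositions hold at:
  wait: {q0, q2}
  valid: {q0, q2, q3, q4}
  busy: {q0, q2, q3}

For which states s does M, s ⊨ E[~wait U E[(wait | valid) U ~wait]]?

{q0, q1, q3, q4}

Sat(~wait) = {q1, q3, q4}
Sat(wait | valid) = {q0, q2, q3, q4}
E[(wait | valid) U ~wait]: least fixpoint, start Z0 = Sat(~wait) = {q1, q3, q4}, add states in Sat(wait | valid) with some successor in Z. Z1 = {q0, q1, q3, q4}; fixed.
Sat(E[(wait | valid) U ~wait]) = {q0, q1, q3, q4}
E[~wait U E[(wait | valid) U ~wait]]: least fixpoint, start Z0 = Sat(E[(wait | valid) U ~wait]) = {q0, q1, q3, q4}, add states in Sat(~wait) with some successor in Z. Already a fixed point.
Sat(E[~wait U E[(wait | valid) U ~wait]]) = {q0, q1, q3, q4}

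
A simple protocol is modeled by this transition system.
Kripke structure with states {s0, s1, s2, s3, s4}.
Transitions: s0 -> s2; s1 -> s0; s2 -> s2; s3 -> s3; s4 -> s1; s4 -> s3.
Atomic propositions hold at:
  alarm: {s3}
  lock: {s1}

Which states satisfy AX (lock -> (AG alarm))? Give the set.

{s0, s1, s2, s3}

AG alarm: greatest fixpoint, start Z0 = {s3}, keep only states in Sat with every successor in Z. Already a fixed point.
Sat(AG alarm) = {s3}
Sat(lock -> (AG alarm)) = {s0, s2, s3, s4}
Sat(AX (lock -> (AG alarm))) = {s : every successor in {s0, s2, s3, s4}} = {s0, s1, s2, s3}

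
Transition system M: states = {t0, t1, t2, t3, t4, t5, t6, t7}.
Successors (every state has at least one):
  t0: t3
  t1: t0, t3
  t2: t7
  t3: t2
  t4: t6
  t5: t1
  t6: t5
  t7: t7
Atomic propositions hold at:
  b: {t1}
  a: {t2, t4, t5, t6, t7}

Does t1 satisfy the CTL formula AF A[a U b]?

Yes

A[a U b]: least fixpoint, start Z0 = Sat(b) = {t1}, add states in Sat(a) with every successor in Z. Z1 = {t1, t5}; Z2 = {t1, t5, t6}; Z3 = {t1, t4, t5, t6}; fixed.
Sat(A[a U b]) = {t1, t4, t5, t6}
AF A[a U b]: least fixpoint, start Z0 = {t1, t4, t5, t6}, add states with every successor in Z. Already a fixed point.
Sat(AF A[a U b]) = {t1, t4, t5, t6}
t1 ∈ Sat(AF A[a U b]) = {t1, t4, t5, t6}, so the formula holds at t1.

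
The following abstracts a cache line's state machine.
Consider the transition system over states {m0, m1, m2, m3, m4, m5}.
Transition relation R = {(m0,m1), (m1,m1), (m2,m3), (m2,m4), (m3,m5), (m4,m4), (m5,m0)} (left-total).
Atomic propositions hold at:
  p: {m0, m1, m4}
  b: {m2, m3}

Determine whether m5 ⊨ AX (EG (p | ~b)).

Yes

Sat(~b) = {m0, m1, m4, m5}
Sat(p | ~b) = {m0, m1, m4, m5}
EG (p | ~b): greatest fixpoint, start Z0 = {m0, m1, m4, m5}, keep only states in Sat with some successor in Z. Already a fixed point.
Sat(EG (p | ~b)) = {m0, m1, m4, m5}
Sat(AX (EG (p | ~b))) = {s : every successor in {m0, m1, m4, m5}} = {m0, m1, m3, m4, m5}
m5 ∈ Sat(AX (EG (p | ~b))) = {m0, m1, m3, m4, m5}, so the formula holds at m5.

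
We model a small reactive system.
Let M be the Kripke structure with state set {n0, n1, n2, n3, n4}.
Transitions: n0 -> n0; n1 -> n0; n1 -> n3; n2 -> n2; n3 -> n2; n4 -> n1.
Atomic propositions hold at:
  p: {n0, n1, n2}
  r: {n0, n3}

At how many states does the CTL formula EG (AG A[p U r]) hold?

A[p U r]: least fixpoint, start Z0 = Sat(r) = {n0, n3}, add states in Sat(p) with every successor in Z. Z1 = {n0, n1, n3}; fixed.
Sat(A[p U r]) = {n0, n1, n3}
AG A[p U r]: greatest fixpoint, start Z0 = {n0, n1, n3}, keep only states in Sat with every successor in Z. Z1 = {n0, n1}; Z2 = {n0}; fixed.
Sat(AG A[p U r]) = {n0}
EG (AG A[p U r]): greatest fixpoint, start Z0 = {n0}, keep only states in Sat with some successor in Z. Already a fixed point.
Sat(EG (AG A[p U r])) = {n0}
|Sat(EG (AG A[p U r]))| = |{n0}| = 1.

1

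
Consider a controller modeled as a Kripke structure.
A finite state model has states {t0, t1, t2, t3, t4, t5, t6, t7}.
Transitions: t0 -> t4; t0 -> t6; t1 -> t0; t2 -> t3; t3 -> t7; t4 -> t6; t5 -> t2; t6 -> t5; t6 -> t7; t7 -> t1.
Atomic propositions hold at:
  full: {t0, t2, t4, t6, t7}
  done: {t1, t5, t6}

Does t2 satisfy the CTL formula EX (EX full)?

Yes

Sat(EX full) = {s : some successor in {t0, t2, t4, t6, t7}} = {t0, t1, t3, t4, t5, t6}
Sat(EX (EX full)) = {s : some successor in {t0, t1, t3, t4, t5, t6}} = {t0, t1, t2, t4, t6, t7}
t2 ∈ Sat(EX (EX full)) = {t0, t1, t2, t4, t6, t7}, so the formula holds at t2.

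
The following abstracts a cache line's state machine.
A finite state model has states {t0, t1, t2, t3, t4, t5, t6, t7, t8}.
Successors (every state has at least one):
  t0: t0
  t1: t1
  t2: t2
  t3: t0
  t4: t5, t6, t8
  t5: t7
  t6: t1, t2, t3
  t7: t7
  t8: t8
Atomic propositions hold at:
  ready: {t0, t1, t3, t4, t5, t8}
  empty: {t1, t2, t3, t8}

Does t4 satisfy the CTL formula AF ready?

AF ready: least fixpoint, start Z0 = {t0, t1, t3, t4, t5, t8}, add states with every successor in Z. Already a fixed point.
Sat(AF ready) = {t0, t1, t3, t4, t5, t8}
t4 ∈ Sat(AF ready) = {t0, t1, t3, t4, t5, t8}, so the formula holds at t4.

Yes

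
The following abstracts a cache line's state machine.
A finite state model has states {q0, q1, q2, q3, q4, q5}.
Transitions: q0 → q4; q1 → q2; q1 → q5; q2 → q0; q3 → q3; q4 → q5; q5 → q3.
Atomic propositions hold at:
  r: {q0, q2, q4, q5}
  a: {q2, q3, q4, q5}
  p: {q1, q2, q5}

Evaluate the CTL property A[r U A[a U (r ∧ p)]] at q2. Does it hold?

Sat(r ∧ p) = {q2, q5}
A[a U (r ∧ p)]: least fixpoint, start Z0 = Sat((r ∧ p)) = {q2, q5}, add states in Sat(a) with every successor in Z. Z1 = {q2, q4, q5}; fixed.
Sat(A[a U (r ∧ p)]) = {q2, q4, q5}
A[r U A[a U (r ∧ p)]]: least fixpoint, start Z0 = Sat(A[a U (r ∧ p)]) = {q2, q4, q5}, add states in Sat(r) with every successor in Z. Z1 = {q0, q2, q4, q5}; fixed.
Sat(A[r U A[a U (r ∧ p)]]) = {q0, q2, q4, q5}
q2 ∈ Sat(A[r U A[a U (r ∧ p)]]) = {q0, q2, q4, q5}, so the formula holds at q2.

Yes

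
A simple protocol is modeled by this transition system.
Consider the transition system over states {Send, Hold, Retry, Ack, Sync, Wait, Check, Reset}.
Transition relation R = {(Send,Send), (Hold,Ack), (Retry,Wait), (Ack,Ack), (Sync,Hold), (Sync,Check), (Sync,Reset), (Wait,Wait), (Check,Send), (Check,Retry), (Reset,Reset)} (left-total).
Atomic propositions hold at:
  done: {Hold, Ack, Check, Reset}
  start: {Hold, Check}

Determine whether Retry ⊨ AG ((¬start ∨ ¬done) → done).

No

Sat(¬start) = {Send, Retry, Ack, Sync, Wait, Reset}
Sat(¬done) = {Send, Retry, Sync, Wait}
Sat(¬start ∨ ¬done) = {Send, Retry, Ack, Sync, Wait, Reset}
Sat((¬start ∨ ¬done) → done) = {Hold, Ack, Check, Reset}
AG ((¬start ∨ ¬done) → done): greatest fixpoint, start Z0 = {Hold, Ack, Check, Reset}, keep only states in Sat with every successor in Z. Z1 = {Hold, Ack, Reset}; fixed.
Sat(AG ((¬start ∨ ¬done) → done)) = {Hold, Ack, Reset}
Retry ∉ Sat(AG ((¬start ∨ ¬done) → done)) = {Hold, Ack, Reset}, so the formula does not hold at Retry.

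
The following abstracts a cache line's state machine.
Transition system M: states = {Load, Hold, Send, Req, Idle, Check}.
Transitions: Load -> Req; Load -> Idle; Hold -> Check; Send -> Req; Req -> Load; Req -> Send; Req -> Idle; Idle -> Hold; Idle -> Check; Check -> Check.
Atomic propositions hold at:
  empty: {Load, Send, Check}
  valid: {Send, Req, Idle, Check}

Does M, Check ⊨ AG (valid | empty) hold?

Yes

Sat(valid | empty) = {Load, Send, Req, Idle, Check}
AG (valid | empty): greatest fixpoint, start Z0 = {Load, Send, Req, Idle, Check}, keep only states in Sat with every successor in Z. Z1 = {Load, Send, Req, Check}; Z2 = {Send, Check}; Z3 = {Check}; fixed.
Sat(AG (valid | empty)) = {Check}
Check ∈ Sat(AG (valid | empty)) = {Check}, so the formula holds at Check.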